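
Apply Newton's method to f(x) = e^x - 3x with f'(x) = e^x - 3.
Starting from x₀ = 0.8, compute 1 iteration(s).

f(x) = e^x - 3x
f'(x) = e^x - 3
x₀ = 0.8

Newton-Raphson formula: x_{n+1} = x_n - f(x_n)/f'(x_n)

Iteration 1:
  f(0.800000) = -0.174459
  f'(0.800000) = -0.774459
  x_1 = 0.800000 - (-0.174459)/(-0.774459) = 0.574734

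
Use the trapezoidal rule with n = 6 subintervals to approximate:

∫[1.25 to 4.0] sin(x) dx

f(x) = sin(x)
a = 1.25, b = 4.0, n = 6
h = (b - a)/n = 0.458333

Trapezoidal rule: (h/2)[f(x₀) + 2f(x₁) + 2f(x₂) + ... + f(xₙ)]

x_0 = 1.2500, f(x_0) = 0.948985, coefficient = 1
x_1 = 1.7083, f(x_1) = 0.990557, coefficient = 2
x_2 = 2.1667, f(x_2) = 0.827660, coefficient = 2
x_3 = 2.6250, f(x_3) = 0.493920, coefficient = 2
x_4 = 3.0833, f(x_4) = 0.058226, coefficient = 2
x_5 = 3.5417, f(x_5) = -0.389487, coefficient = 2
x_6 = 4.0000, f(x_6) = -0.756802, coefficient = 1

I ≈ (0.458333/2) × 4.153937 = 0.951944
Exact value: 0.968966
Error: 0.017022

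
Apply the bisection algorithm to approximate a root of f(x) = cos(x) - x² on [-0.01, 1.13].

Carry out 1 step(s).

f(x) = cos(x) - x²
Initial interval: [-0.01, 1.13]

Iteration 1:
  c_1 = (-0.010000 + 1.130000)/2 = 0.560000
  f(c_1) = f(0.560000) = 0.533655
  f(a) × f(c) ≥ 0, new interval: [0.560000, 1.130000]

After 1 iteration(s), the approximation is c_1 = 0.560000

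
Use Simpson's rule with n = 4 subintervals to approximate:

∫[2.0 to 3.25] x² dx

f(x) = x²
a = 2.0, b = 3.25, n = 4
h = (b - a)/n = 0.312500

Simpson's rule: (h/3)[f(x₀) + 4f(x₁) + 2f(x₂) + ... + f(xₙ)]

x_0 = 2.0000, f(x_0) = 4.000000, coefficient = 1
x_1 = 2.3125, f(x_1) = 5.347656, coefficient = 4
x_2 = 2.6250, f(x_2) = 6.890625, coefficient = 2
x_3 = 2.9375, f(x_3) = 8.628906, coefficient = 4
x_4 = 3.2500, f(x_4) = 10.562500, coefficient = 1

I ≈ (0.312500/3) × 84.250000 = 8.776042
Exact value: 8.776042
Error: 0.000000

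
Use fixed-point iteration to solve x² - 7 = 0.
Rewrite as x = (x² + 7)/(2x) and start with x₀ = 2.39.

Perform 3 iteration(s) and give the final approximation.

Equation: x² - 7 = 0
Fixed-point form: x = (x² + 7)/(2x)
x₀ = 2.39

x_1 = g(2.390000) = 2.659435
x_2 = g(2.659435) = 2.645787
x_3 = g(2.645787) = 2.645751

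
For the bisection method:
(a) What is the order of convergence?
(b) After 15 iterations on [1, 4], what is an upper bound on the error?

(a) Bisection has linear (order 1) convergence; the error is halved each step.

(b) Error bound = (b-a)/2^n = (4 - 1)/2^{15}
    = 3/2^{15}

(a) 1 (linear); (b) error ≤ 9.16e-05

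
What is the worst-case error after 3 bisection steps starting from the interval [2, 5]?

Bisection error bound: |error| ≤ (b-a)/2^n
|error| ≤ (5 - 2)/2^3 = 3/2^3
|error| ≤ 0.3750000000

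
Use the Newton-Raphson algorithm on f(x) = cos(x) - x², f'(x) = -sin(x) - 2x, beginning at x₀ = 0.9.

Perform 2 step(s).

f(x) = cos(x) - x²
f'(x) = -sin(x) - 2x
x₀ = 0.9

Newton-Raphson formula: x_{n+1} = x_n - f(x_n)/f'(x_n)

Iteration 1:
  f(0.900000) = -0.188390
  f'(0.900000) = -2.583327
  x_1 = 0.900000 - (-0.188390)/(-2.583327) = 0.827075
Iteration 2:
  f(0.827075) = -0.007021
  f'(0.827075) = -2.390103
  x_2 = 0.827075 - (-0.007021)/(-2.390103) = 0.824137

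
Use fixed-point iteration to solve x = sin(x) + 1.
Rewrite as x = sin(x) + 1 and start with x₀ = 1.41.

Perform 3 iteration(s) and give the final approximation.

Equation: x = sin(x) + 1
Fixed-point form: x = sin(x) + 1
x₀ = 1.41

x_1 = g(1.410000) = 1.987100
x_2 = g(1.987100) = 1.914590
x_3 = g(1.914590) = 1.941483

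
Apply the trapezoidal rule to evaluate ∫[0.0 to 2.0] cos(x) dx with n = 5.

f(x) = cos(x)
a = 0.0, b = 2.0, n = 5
h = (b - a)/n = 0.400000

Trapezoidal rule: (h/2)[f(x₀) + 2f(x₁) + 2f(x₂) + ... + f(xₙ)]

x_0 = 0.0000, f(x_0) = 1.000000, coefficient = 1
x_1 = 0.4000, f(x_1) = 0.921061, coefficient = 2
x_2 = 0.8000, f(x_2) = 0.696707, coefficient = 2
x_3 = 1.2000, f(x_3) = 0.362358, coefficient = 2
x_4 = 1.6000, f(x_4) = -0.029200, coefficient = 2
x_5 = 2.0000, f(x_5) = -0.416147, coefficient = 1

I ≈ (0.400000/2) × 4.485705 = 0.897141
Exact value: 0.909297
Error: 0.012156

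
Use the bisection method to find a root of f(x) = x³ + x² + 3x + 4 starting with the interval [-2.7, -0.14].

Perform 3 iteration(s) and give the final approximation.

f(x) = x³ + x² + 3x + 4
Initial interval: [-2.7, -0.14]

Iteration 1:
  c_1 = (-2.700000 + (-0.140000))/2 = -1.420000
  f(c_1) = f(-1.420000) = -1.106888
  f(a) × f(c) ≥ 0, new interval: [-1.420000, -0.140000]
Iteration 2:
  c_2 = (-1.420000 + (-0.140000))/2 = -0.780000
  f(c_2) = f(-0.780000) = 1.793848
  f(a) × f(c) < 0, new interval: [-1.420000, -0.780000]
Iteration 3:
  c_3 = (-1.420000 + (-0.780000))/2 = -1.100000
  f(c_3) = f(-1.100000) = 0.579000
  f(a) × f(c) < 0, new interval: [-1.420000, -1.100000]

After 3 iteration(s), the approximation is c_3 = -1.100000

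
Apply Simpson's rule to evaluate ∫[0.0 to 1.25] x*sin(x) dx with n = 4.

f(x) = x*sin(x)
a = 0.0, b = 1.25, n = 4
h = (b - a)/n = 0.312500

Simpson's rule: (h/3)[f(x₀) + 4f(x₁) + 2f(x₂) + ... + f(xₙ)]

x_0 = 0.0000, f(x_0) = 0.000000, coefficient = 1
x_1 = 0.3125, f(x_1) = 0.096075, coefficient = 4
x_2 = 0.6250, f(x_2) = 0.365686, coefficient = 2
x_3 = 0.9375, f(x_3) = 0.755701, coefficient = 4
x_4 = 1.2500, f(x_4) = 1.186231, coefficient = 1

I ≈ (0.312500/3) × 5.324705 = 0.554657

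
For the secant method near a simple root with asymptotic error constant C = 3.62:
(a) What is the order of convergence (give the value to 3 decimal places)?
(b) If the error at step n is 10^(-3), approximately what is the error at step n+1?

(a) Secant method has superlinear convergence with order φ = (1+√5)/2 ≈ 1.618.
    This means |e_{n+1}| ≈ C|e_n|^1.618.

(b) With |e_n| = 10^(-3) and C = 3.62:
    |e_{n+1}| ≈ 3.62 × (10^(-3))^1.618 = 3.62 × 10^(-4.85)

(a) ≈ 1.618 (golden ratio); (b) |e_{n+1}| ≈ 5.065e-05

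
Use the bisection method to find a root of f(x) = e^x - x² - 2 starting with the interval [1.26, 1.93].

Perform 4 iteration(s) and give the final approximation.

f(x) = e^x - x² - 2
Initial interval: [1.26, 1.93]

Iteration 1:
  c_1 = (1.260000 + 1.930000)/2 = 1.595000
  f(c_1) = f(1.595000) = 0.384304
  f(a) × f(c) < 0, new interval: [1.260000, 1.595000]
Iteration 2:
  c_2 = (1.260000 + 1.595000)/2 = 1.427500
  f(c_2) = f(1.427500) = 0.130509
  f(a) × f(c) < 0, new interval: [1.260000, 1.427500]
Iteration 3:
  c_3 = (1.260000 + 1.427500)/2 = 1.343750
  f(c_3) = f(1.343750) = 0.027728
  f(a) × f(c) < 0, new interval: [1.260000, 1.343750]
Iteration 4:
  c_4 = (1.260000 + 1.343750)/2 = 1.301875
  f(c_4) = f(1.301875) = -0.018695
  f(a) × f(c) ≥ 0, new interval: [1.301875, 1.343750]

After 4 iteration(s), the approximation is c_4 = 1.301875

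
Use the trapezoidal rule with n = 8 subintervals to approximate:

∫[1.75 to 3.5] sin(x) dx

f(x) = sin(x)
a = 1.75, b = 3.5, n = 8
h = (b - a)/n = 0.218750

Trapezoidal rule: (h/2)[f(x₀) + 2f(x₁) + 2f(x₂) + ... + f(xₙ)]

x_0 = 1.7500, f(x_0) = 0.983986, coefficient = 1
x_1 = 1.9688, f(x_1) = 0.921856, coefficient = 2
x_2 = 2.1875, f(x_2) = 0.815789, coefficient = 2
x_3 = 2.4062, f(x_3) = 0.670841, coefficient = 2
x_4 = 2.6250, f(x_4) = 0.493920, coefficient = 2
x_5 = 2.8438, f(x_5) = 0.293459, coefficient = 2
x_6 = 3.0625, f(x_6) = 0.079010, coefficient = 2
x_7 = 3.2812, f(x_7) = -0.139204, coefficient = 2
x_8 = 3.5000, f(x_8) = -0.350783, coefficient = 1

I ≈ (0.218750/2) × 6.904546 = 0.755185
Exact value: 0.758211
Error: 0.003026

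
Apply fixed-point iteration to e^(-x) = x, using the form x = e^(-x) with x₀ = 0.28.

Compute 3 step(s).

Equation: e^(-x) = x
Fixed-point form: x = e^(-x)
x₀ = 0.28

x_1 = g(0.280000) = 0.755784
x_2 = g(0.755784) = 0.469642
x_3 = g(0.469642) = 0.625226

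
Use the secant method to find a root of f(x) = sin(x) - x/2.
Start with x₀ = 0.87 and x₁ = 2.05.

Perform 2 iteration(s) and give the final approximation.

f(x) = sin(x) - x/2
x₀ = 0.87, x₁ = 2.05

Secant formula: x_{n+1} = x_n - f(x_n)(x_n - x_{n-1})/(f(x_n) - f(x_{n-1}))

Iteration 1:
  f(0.870000) = 0.329329
  f(2.050000) = -0.137638
  x_2 = 2.050000 - (-0.137638)×(2.050000 - 0.870000)/(-0.137638 - 0.329329)
       = 1.702197
Iteration 2:
  f(2.050000) = -0.137638
  f(1.702197) = 0.140281
  x_3 = 1.702197 - 0.140281×(1.702197 - 2.050000)/(0.140281 - (-0.137638))
       = 1.877752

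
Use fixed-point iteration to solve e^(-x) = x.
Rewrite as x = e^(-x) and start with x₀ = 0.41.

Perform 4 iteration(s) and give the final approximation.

Equation: e^(-x) = x
Fixed-point form: x = e^(-x)
x₀ = 0.41

x_1 = g(0.410000) = 0.663650
x_2 = g(0.663650) = 0.514968
x_3 = g(0.514968) = 0.597520
x_4 = g(0.597520) = 0.550175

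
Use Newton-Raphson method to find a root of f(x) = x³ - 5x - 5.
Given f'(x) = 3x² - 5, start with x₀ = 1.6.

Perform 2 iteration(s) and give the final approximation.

f(x) = x³ - 5x - 5
f'(x) = 3x² - 5
x₀ = 1.6

Newton-Raphson formula: x_{n+1} = x_n - f(x_n)/f'(x_n)

Iteration 1:
  f(1.600000) = -8.904000
  f'(1.600000) = 2.680000
  x_1 = 1.600000 - (-8.904000)/2.680000 = 4.922388
Iteration 2:
  f(4.922388) = 89.657051
  f'(4.922388) = 67.689713
  x_2 = 4.922388 - 89.657051/67.689713 = 3.597858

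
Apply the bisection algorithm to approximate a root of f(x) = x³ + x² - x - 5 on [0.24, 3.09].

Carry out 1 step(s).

f(x) = x³ + x² - x - 5
Initial interval: [0.24, 3.09]

Iteration 1:
  c_1 = (0.240000 + 3.090000)/2 = 1.665000
  f(c_1) = f(1.665000) = 0.722980
  f(a) × f(c) < 0, new interval: [0.240000, 1.665000]

After 1 iteration(s), the approximation is c_1 = 1.665000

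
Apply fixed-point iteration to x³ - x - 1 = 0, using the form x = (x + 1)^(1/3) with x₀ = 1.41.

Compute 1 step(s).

Equation: x³ - x - 1 = 0
Fixed-point form: x = (x + 1)^(1/3)
x₀ = 1.41

x_1 = g(1.410000) = 1.340723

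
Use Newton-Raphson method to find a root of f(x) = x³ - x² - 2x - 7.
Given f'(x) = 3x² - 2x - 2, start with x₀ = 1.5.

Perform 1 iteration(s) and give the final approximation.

f(x) = x³ - x² - 2x - 7
f'(x) = 3x² - 2x - 2
x₀ = 1.5

Newton-Raphson formula: x_{n+1} = x_n - f(x_n)/f'(x_n)

Iteration 1:
  f(1.500000) = -8.875000
  f'(1.500000) = 1.750000
  x_1 = 1.500000 - (-8.875000)/1.750000 = 6.571429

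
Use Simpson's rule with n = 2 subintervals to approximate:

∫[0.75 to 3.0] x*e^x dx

f(x) = x*e^x
a = 0.75, b = 3.0, n = 2
h = (b - a)/n = 1.125000

Simpson's rule: (h/3)[f(x₀) + 4f(x₁) + 2f(x₂) + ... + f(xₙ)]

x_0 = 0.7500, f(x_0) = 1.587750, coefficient = 1
x_1 = 1.8750, f(x_1) = 12.226536, coefficient = 4
x_2 = 3.0000, f(x_2) = 60.256611, coefficient = 1

I ≈ (1.125000/3) × 110.750504 = 41.531439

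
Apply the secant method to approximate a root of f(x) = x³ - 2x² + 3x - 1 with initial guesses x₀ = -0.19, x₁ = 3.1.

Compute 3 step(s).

f(x) = x³ - 2x² + 3x - 1
x₀ = -0.19, x₁ = 3.1

Secant formula: x_{n+1} = x_n - f(x_n)(x_n - x_{n-1})/(f(x_n) - f(x_{n-1}))

Iteration 1:
  f(-0.190000) = -1.649059
  f(3.100000) = 18.871000
  x_2 = 3.100000 - 18.871000×(3.100000 - (-0.190000))/(18.871000 - (-1.649059))
       = 0.074395
Iteration 2:
  f(3.100000) = 18.871000
  f(0.074395) = -0.787472
  x_3 = 0.074395 - (-0.787472)×(0.074395 - 3.100000)/(-0.787472 - 18.871000)
       = 0.195594
Iteration 3:
  f(0.074395) = -0.787472
  f(0.195594) = -0.482250
  x_4 = 0.195594 - (-0.482250)×(0.195594 - 0.074395)/(-0.482250 - (-0.787472))
       = 0.387087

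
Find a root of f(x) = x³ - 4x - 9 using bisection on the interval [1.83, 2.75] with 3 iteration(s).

f(x) = x³ - 4x - 9
Initial interval: [1.83, 2.75]

Iteration 1:
  c_1 = (1.830000 + 2.750000)/2 = 2.290000
  f(c_1) = f(2.290000) = -6.151011
  f(a) × f(c) ≥ 0, new interval: [2.290000, 2.750000]
Iteration 2:
  c_2 = (2.290000 + 2.750000)/2 = 2.520000
  f(c_2) = f(2.520000) = -3.076992
  f(a) × f(c) ≥ 0, new interval: [2.520000, 2.750000]
Iteration 3:
  c_3 = (2.520000 + 2.750000)/2 = 2.635000
  f(c_3) = f(2.635000) = -1.244602
  f(a) × f(c) ≥ 0, new interval: [2.635000, 2.750000]

After 3 iteration(s), the approximation is c_3 = 2.635000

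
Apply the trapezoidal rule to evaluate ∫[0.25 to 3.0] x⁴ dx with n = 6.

f(x) = x⁴
a = 0.25, b = 3.0, n = 6
h = (b - a)/n = 0.458333

Trapezoidal rule: (h/2)[f(x₀) + 2f(x₁) + 2f(x₂) + ... + f(xₙ)]

x_0 = 0.2500, f(x_0) = 0.003906, coefficient = 1
x_1 = 0.7083, f(x_1) = 0.251739, coefficient = 2
x_2 = 1.1667, f(x_2) = 1.852623, coefficient = 2
x_3 = 1.6250, f(x_3) = 6.972900, coefficient = 2
x_4 = 2.0833, f(x_4) = 18.838011, coefficient = 2
x_5 = 2.5417, f(x_5) = 41.732497, coefficient = 2
x_6 = 3.0000, f(x_6) = 81.000000, coefficient = 1

I ≈ (0.458333/2) × 220.299449 = 50.485290
Exact value: 48.599805
Error: 1.885486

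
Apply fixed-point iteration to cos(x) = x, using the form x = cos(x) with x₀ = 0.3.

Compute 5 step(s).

Equation: cos(x) = x
Fixed-point form: x = cos(x)
x₀ = 0.3

x_1 = g(0.300000) = 0.955336
x_2 = g(0.955336) = 0.577334
x_3 = g(0.577334) = 0.837921
x_4 = g(0.837921) = 0.669010
x_5 = g(0.669010) = 0.784436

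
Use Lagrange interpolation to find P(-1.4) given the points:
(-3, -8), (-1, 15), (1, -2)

Lagrange interpolation formula:
P(x) = Σ yᵢ × Lᵢ(x)
where Lᵢ(x) = Π_{j≠i} (x - xⱼ)/(xᵢ - xⱼ)

L_0(-1.4) = (-1.4 - (-1))/(-3 - (-1)) × (-1.4 - 1)/(-3 - 1) = 0.120000
L_1(-1.4) = (-1.4 - (-3))/(-1 - (-3)) × (-1.4 - 1)/(-1 - 1) = 0.960000
L_2(-1.4) = (-1.4 - (-3))/(1 - (-3)) × (-1.4 - (-1))/(1 - (-1)) = -0.080000

P(-1.4) = (-8)×L_0(-1.4) + 15×L_1(-1.4) + (-2)×L_2(-1.4)
P(-1.4) = 13.600000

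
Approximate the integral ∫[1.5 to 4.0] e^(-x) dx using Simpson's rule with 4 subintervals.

f(x) = e^(-x)
a = 1.5, b = 4.0, n = 4
h = (b - a)/n = 0.625000

Simpson's rule: (h/3)[f(x₀) + 4f(x₁) + 2f(x₂) + ... + f(xₙ)]

x_0 = 1.5000, f(x_0) = 0.223130, coefficient = 1
x_1 = 2.1250, f(x_1) = 0.119433, coefficient = 4
x_2 = 2.7500, f(x_2) = 0.063928, coefficient = 2
x_3 = 3.3750, f(x_3) = 0.034218, coefficient = 4
x_4 = 4.0000, f(x_4) = 0.018316, coefficient = 1

I ≈ (0.625000/3) × 0.983906 = 0.204980
Exact value: 0.204815
Error: 0.000166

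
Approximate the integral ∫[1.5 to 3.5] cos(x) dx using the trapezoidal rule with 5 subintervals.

f(x) = cos(x)
a = 1.5, b = 3.5, n = 5
h = (b - a)/n = 0.400000

Trapezoidal rule: (h/2)[f(x₀) + 2f(x₁) + 2f(x₂) + ... + f(xₙ)]

x_0 = 1.5000, f(x_0) = 0.070737, coefficient = 1
x_1 = 1.9000, f(x_1) = -0.323290, coefficient = 2
x_2 = 2.3000, f(x_2) = -0.666276, coefficient = 2
x_3 = 2.7000, f(x_3) = -0.904072, coefficient = 2
x_4 = 3.1000, f(x_4) = -0.999135, coefficient = 2
x_5 = 3.5000, f(x_5) = -0.936457, coefficient = 1

I ≈ (0.400000/2) × -6.651265 = -1.330253
Exact value: -1.348278
Error: 0.018025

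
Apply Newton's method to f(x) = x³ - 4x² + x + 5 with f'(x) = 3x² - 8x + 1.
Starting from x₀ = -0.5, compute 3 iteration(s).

f(x) = x³ - 4x² + x + 5
f'(x) = 3x² - 8x + 1
x₀ = -0.5

Newton-Raphson formula: x_{n+1} = x_n - f(x_n)/f'(x_n)

Iteration 1:
  f(-0.500000) = 3.375000
  f'(-0.500000) = 5.750000
  x_1 = -0.500000 - 3.375000/5.750000 = -1.086957
Iteration 2:
  f(-1.086957) = -2.097066
  f'(-1.086957) = 13.240076
  x_2 = -1.086957 - (-2.097066)/13.240076 = -0.928569
Iteration 3:
  f(-0.928569) = -0.178178
  f'(-0.928569) = 11.015270
  x_3 = -0.928569 - (-0.178178)/11.015270 = -0.912393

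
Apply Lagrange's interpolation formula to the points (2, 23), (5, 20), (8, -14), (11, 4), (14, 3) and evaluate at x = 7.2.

Lagrange interpolation formula:
P(x) = Σ yᵢ × Lᵢ(x)
where Lᵢ(x) = Π_{j≠i} (x - xⱼ)/(xᵢ - xⱼ)

L_0(7.2) = (7.2 - 5)/(2 - 5) × (7.2 - 8)/(2 - 8) × (7.2 - 11)/(2 - 11) × (7.2 - 14)/(2 - 14) = -0.023394
L_1(7.2) = (7.2 - 2)/(5 - 2) × (7.2 - 8)/(5 - 8) × (7.2 - 11)/(5 - 11) × (7.2 - 14)/(5 - 14) = 0.221182
L_2(7.2) = (7.2 - 2)/(8 - 2) × (7.2 - 5)/(8 - 5) × (7.2 - 11)/(8 - 11) × (7.2 - 14)/(8 - 14) = 0.912375
L_3(7.2) = (7.2 - 2)/(11 - 2) × (7.2 - 5)/(11 - 5) × (7.2 - 8)/(11 - 8) × (7.2 - 14)/(11 - 14) = -0.128053
L_4(7.2) = (7.2 - 2)/(14 - 2) × (7.2 - 5)/(14 - 5) × (7.2 - 8)/(14 - 8) × (7.2 - 11)/(14 - 11) = 0.017890

P(7.2) = 23×L_0(7.2) + 20×L_1(7.2) + (-14)×L_2(7.2) + 4×L_3(7.2) + 3×L_4(7.2)
P(7.2) = -9.346226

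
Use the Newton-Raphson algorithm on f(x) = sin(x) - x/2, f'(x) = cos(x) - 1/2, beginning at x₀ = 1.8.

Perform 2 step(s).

f(x) = sin(x) - x/2
f'(x) = cos(x) - 1/2
x₀ = 1.8

Newton-Raphson formula: x_{n+1} = x_n - f(x_n)/f'(x_n)

Iteration 1:
  f(1.800000) = 0.073848
  f'(1.800000) = -0.727202
  x_1 = 1.800000 - 0.073848/(-0.727202) = 1.901550
Iteration 2:
  f(1.901550) = -0.004977
  f'(1.901550) = -0.824756
  x_2 = 1.901550 - (-0.004977)/(-0.824756) = 1.895515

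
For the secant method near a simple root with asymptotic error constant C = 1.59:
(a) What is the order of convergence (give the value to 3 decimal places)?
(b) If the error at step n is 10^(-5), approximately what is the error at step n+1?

(a) Secant method has superlinear convergence with order φ = (1+√5)/2 ≈ 1.618.
    This means |e_{n+1}| ≈ C|e_n|^1.618.

(b) With |e_n| = 10^(-5) and C = 1.59:
    |e_{n+1}| ≈ 1.59 × (10^(-5))^1.618 = 1.59 × 10^(-8.09)

(a) ≈ 1.618 (golden ratio); (b) |e_{n+1}| ≈ 1.292e-08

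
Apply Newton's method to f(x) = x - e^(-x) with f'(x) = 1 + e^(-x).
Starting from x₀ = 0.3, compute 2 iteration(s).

f(x) = x - e^(-x)
f'(x) = 1 + e^(-x)
x₀ = 0.3

Newton-Raphson formula: x_{n+1} = x_n - f(x_n)/f'(x_n)

Iteration 1:
  f(0.300000) = -0.440818
  f'(0.300000) = 1.740818
  x_1 = 0.300000 - (-0.440818)/1.740818 = 0.553225
Iteration 2:
  f(0.553225) = -0.021868
  f'(0.553225) = 1.575092
  x_2 = 0.553225 - (-0.021868)/1.575092 = 0.567108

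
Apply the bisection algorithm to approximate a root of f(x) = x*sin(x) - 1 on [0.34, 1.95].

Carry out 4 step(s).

f(x) = x*sin(x) - 1
Initial interval: [0.34, 1.95]

Iteration 1:
  c_1 = (0.340000 + 1.950000)/2 = 1.145000
  f(c_1) = f(1.145000) = 0.042763
  f(a) × f(c) < 0, new interval: [0.340000, 1.145000]
Iteration 2:
  c_2 = (0.340000 + 1.145000)/2 = 0.742500
  f(c_2) = f(0.742500) = -0.497972
  f(a) × f(c) ≥ 0, new interval: [0.742500, 1.145000]
Iteration 3:
  c_3 = (0.742500 + 1.145000)/2 = 0.943750
  f(c_3) = f(0.943750) = -0.235785
  f(a) × f(c) ≥ 0, new interval: [0.943750, 1.145000]
Iteration 4:
  c_4 = (0.943750 + 1.145000)/2 = 1.044375
  f(c_4) = f(1.044375) = -0.097022
  f(a) × f(c) ≥ 0, new interval: [1.044375, 1.145000]

After 4 iteration(s), the approximation is c_4 = 1.044375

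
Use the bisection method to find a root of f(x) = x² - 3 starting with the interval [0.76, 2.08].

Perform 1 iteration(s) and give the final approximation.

f(x) = x² - 3
Initial interval: [0.76, 2.08]

Iteration 1:
  c_1 = (0.760000 + 2.080000)/2 = 1.420000
  f(c_1) = f(1.420000) = -0.983600
  f(a) × f(c) ≥ 0, new interval: [1.420000, 2.080000]

After 1 iteration(s), the approximation is c_1 = 1.420000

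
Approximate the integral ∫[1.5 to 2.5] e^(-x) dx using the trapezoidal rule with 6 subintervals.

f(x) = e^(-x)
a = 1.5, b = 2.5, n = 6
h = (b - a)/n = 0.166667

Trapezoidal rule: (h/2)[f(x₀) + 2f(x₁) + 2f(x₂) + ... + f(xₙ)]

x_0 = 1.5000, f(x_0) = 0.223130, coefficient = 1
x_1 = 1.6667, f(x_1) = 0.188876, coefficient = 2
x_2 = 1.8333, f(x_2) = 0.159880, coefficient = 2
x_3 = 2.0000, f(x_3) = 0.135335, coefficient = 2
x_4 = 2.1667, f(x_4) = 0.114559, coefficient = 2
x_5 = 2.3333, f(x_5) = 0.096972, coefficient = 2
x_6 = 2.5000, f(x_6) = 0.082085, coefficient = 1

I ≈ (0.166667/2) × 1.696458 = 0.141372
Exact value: 0.141045
Error: 0.000326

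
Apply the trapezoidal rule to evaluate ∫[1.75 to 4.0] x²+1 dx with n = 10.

f(x) = x²+1
a = 1.75, b = 4.0, n = 10
h = (b - a)/n = 0.225000

Trapezoidal rule: (h/2)[f(x₀) + 2f(x₁) + 2f(x₂) + ... + f(xₙ)]

x_0 = 1.7500, f(x_0) = 4.062500, coefficient = 1
x_1 = 1.9750, f(x_1) = 4.900625, coefficient = 2
x_2 = 2.2000, f(x_2) = 5.840000, coefficient = 2
x_3 = 2.4250, f(x_3) = 6.880625, coefficient = 2
x_4 = 2.6500, f(x_4) = 8.022500, coefficient = 2
x_5 = 2.8750, f(x_5) = 9.265625, coefficient = 2
x_6 = 3.1000, f(x_6) = 10.610000, coefficient = 2
x_7 = 3.3250, f(x_7) = 12.055625, coefficient = 2
x_8 = 3.5500, f(x_8) = 13.602500, coefficient = 2
x_9 = 3.7750, f(x_9) = 15.250625, coefficient = 2
x_10 = 4.0000, f(x_10) = 17.000000, coefficient = 1

I ≈ (0.225000/2) × 193.918750 = 21.815859
Exact value: 21.796875
Error: 0.018984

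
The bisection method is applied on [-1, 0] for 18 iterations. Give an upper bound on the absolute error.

Bisection error bound: |error| ≤ (b-a)/2^n
|error| ≤ (0 - (-1))/2^18 = 1/2^18
|error| ≤ 0.0000038147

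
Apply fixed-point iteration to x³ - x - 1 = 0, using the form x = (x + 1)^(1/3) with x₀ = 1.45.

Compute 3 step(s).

Equation: x³ - x - 1 = 0
Fixed-point form: x = (x + 1)^(1/3)
x₀ = 1.45

x_1 = g(1.450000) = 1.348100
x_2 = g(1.348100) = 1.329144
x_3 = g(1.329144) = 1.325558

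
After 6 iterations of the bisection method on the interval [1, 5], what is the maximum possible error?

Bisection error bound: |error| ≤ (b-a)/2^n
|error| ≤ (5 - 1)/2^6 = 4/2^6
|error| ≤ 0.0625000000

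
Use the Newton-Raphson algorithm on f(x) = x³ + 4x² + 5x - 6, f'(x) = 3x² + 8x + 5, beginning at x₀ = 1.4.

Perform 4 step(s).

f(x) = x³ + 4x² + 5x - 6
f'(x) = 3x² + 8x + 5
x₀ = 1.4

Newton-Raphson formula: x_{n+1} = x_n - f(x_n)/f'(x_n)

Iteration 1:
  f(1.400000) = 11.584000
  f'(1.400000) = 22.080000
  x_1 = 1.400000 - 11.584000/22.080000 = 0.875362
Iteration 2:
  f(0.875362) = 2.112603
  f'(0.875362) = 14.301676
  x_2 = 0.875362 - 2.112603/14.301676 = 0.727645
Iteration 3:
  f(0.727645) = 0.141360
  f'(0.727645) = 12.409564
  x_3 = 0.727645 - 0.141360/12.409564 = 0.716254
Iteration 4:
  f(0.716254) = 0.000801
  f'(0.716254) = 12.269091
  x_4 = 0.716254 - 0.000801/12.269091 = 0.716189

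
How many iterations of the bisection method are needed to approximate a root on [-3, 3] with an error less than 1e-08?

We need (b-a)/2^n ≤ 1e-08
(3 - (-3))/2^n ≤ 1e-08
6/2^n ≤ 1e-08
2^n ≥ 600000000
n ≥ log₂(600000000) = 29.16
n ≥ 30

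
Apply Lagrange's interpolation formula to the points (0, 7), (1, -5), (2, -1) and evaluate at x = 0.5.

Lagrange interpolation formula:
P(x) = Σ yᵢ × Lᵢ(x)
where Lᵢ(x) = Π_{j≠i} (x - xⱼ)/(xᵢ - xⱼ)

L_0(0.5) = (0.5 - 1)/(0 - 1) × (0.5 - 2)/(0 - 2) = 0.375000
L_1(0.5) = (0.5 - 0)/(1 - 0) × (0.5 - 2)/(1 - 2) = 0.750000
L_2(0.5) = (0.5 - 0)/(2 - 0) × (0.5 - 1)/(2 - 1) = -0.125000

P(0.5) = 7×L_0(0.5) + (-5)×L_1(0.5) + (-1)×L_2(0.5)
P(0.5) = -1.000000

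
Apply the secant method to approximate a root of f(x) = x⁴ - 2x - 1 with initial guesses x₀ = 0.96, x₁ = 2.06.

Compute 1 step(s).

f(x) = x⁴ - 2x - 1
x₀ = 0.96, x₁ = 2.06

Secant formula: x_{n+1} = x_n - f(x_n)(x_n - x_{n-1})/(f(x_n) - f(x_{n-1}))

Iteration 1:
  f(0.960000) = -2.070653
  f(2.060000) = 12.888141
  x_2 = 2.060000 - 12.888141×(2.060000 - 0.960000)/(12.888141 - (-2.070653))
       = 1.112266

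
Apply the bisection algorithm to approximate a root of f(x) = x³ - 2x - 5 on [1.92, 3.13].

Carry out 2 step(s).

f(x) = x³ - 2x - 5
Initial interval: [1.92, 3.13]

Iteration 1:
  c_1 = (1.920000 + 3.130000)/2 = 2.525000
  f(c_1) = f(2.525000) = 6.048453
  f(a) × f(c) < 0, new interval: [1.920000, 2.525000]
Iteration 2:
  c_2 = (1.920000 + 2.525000)/2 = 2.222500
  f(c_2) = f(2.222500) = 1.533053
  f(a) × f(c) < 0, new interval: [1.920000, 2.222500]

After 2 iteration(s), the approximation is c_2 = 2.222500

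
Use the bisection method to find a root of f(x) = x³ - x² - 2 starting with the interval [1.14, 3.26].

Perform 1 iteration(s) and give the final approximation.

f(x) = x³ - x² - 2
Initial interval: [1.14, 3.26]

Iteration 1:
  c_1 = (1.140000 + 3.260000)/2 = 2.200000
  f(c_1) = f(2.200000) = 3.808000
  f(a) × f(c) < 0, new interval: [1.140000, 2.200000]

After 1 iteration(s), the approximation is c_1 = 2.200000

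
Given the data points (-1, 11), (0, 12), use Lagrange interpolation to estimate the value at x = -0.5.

Lagrange interpolation formula:
P(x) = Σ yᵢ × Lᵢ(x)
where Lᵢ(x) = Π_{j≠i} (x - xⱼ)/(xᵢ - xⱼ)

L_0(-0.5) = (-0.5 - 0)/(-1 - 0) = 0.500000
L_1(-0.5) = (-0.5 - (-1))/(0 - (-1)) = 0.500000

P(-0.5) = 11×L_0(-0.5) + 12×L_1(-0.5)
P(-0.5) = 11.500000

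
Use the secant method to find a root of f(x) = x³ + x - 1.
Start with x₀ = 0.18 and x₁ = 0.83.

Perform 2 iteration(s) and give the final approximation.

f(x) = x³ + x - 1
x₀ = 0.18, x₁ = 0.83

Secant formula: x_{n+1} = x_n - f(x_n)(x_n - x_{n-1})/(f(x_n) - f(x_{n-1}))

Iteration 1:
  f(0.180000) = -0.814168
  f(0.830000) = 0.401787
  x_2 = 0.830000 - 0.401787×(0.830000 - 0.180000)/(0.401787 - (-0.814168))
       = 0.615221
Iteration 2:
  f(0.830000) = 0.401787
  f(0.615221) = -0.151920
  x_3 = 0.615221 - (-0.151920)×(0.615221 - 0.830000)/(-0.151920 - 0.401787)
       = 0.674150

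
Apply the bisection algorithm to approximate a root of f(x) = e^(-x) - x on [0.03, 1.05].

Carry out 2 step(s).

f(x) = e^(-x) - x
Initial interval: [0.03, 1.05]

Iteration 1:
  c_1 = (0.030000 + 1.050000)/2 = 0.540000
  f(c_1) = f(0.540000) = 0.042748
  f(a) × f(c) ≥ 0, new interval: [0.540000, 1.050000]
Iteration 2:
  c_2 = (0.540000 + 1.050000)/2 = 0.795000
  f(c_2) = f(0.795000) = -0.343419
  f(a) × f(c) < 0, new interval: [0.540000, 0.795000]

After 2 iteration(s), the approximation is c_2 = 0.795000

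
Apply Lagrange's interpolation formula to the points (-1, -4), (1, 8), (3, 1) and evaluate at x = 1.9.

Lagrange interpolation formula:
P(x) = Σ yᵢ × Lᵢ(x)
where Lᵢ(x) = Π_{j≠i} (x - xⱼ)/(xᵢ - xⱼ)

L_0(1.9) = (1.9 - 1)/(-1 - 1) × (1.9 - 3)/(-1 - 3) = -0.123750
L_1(1.9) = (1.9 - (-1))/(1 - (-1)) × (1.9 - 3)/(1 - 3) = 0.797500
L_2(1.9) = (1.9 - (-1))/(3 - (-1)) × (1.9 - 1)/(3 - 1) = 0.326250

P(1.9) = (-4)×L_0(1.9) + 8×L_1(1.9) + 1×L_2(1.9)
P(1.9) = 7.201250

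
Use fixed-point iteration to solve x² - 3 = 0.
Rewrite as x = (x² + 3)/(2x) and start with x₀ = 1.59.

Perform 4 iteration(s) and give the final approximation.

Equation: x² - 3 = 0
Fixed-point form: x = (x² + 3)/(2x)
x₀ = 1.59

x_1 = g(1.590000) = 1.738396
x_2 = g(1.738396) = 1.732062
x_3 = g(1.732062) = 1.732051
x_4 = g(1.732051) = 1.732051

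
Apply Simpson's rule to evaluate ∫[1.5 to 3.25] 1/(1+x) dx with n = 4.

f(x) = 1/(1+x)
a = 1.5, b = 3.25, n = 4
h = (b - a)/n = 0.437500

Simpson's rule: (h/3)[f(x₀) + 4f(x₁) + 2f(x₂) + ... + f(xₙ)]

x_0 = 1.5000, f(x_0) = 0.400000, coefficient = 1
x_1 = 1.9375, f(x_1) = 0.340426, coefficient = 4
x_2 = 2.3750, f(x_2) = 0.296296, coefficient = 2
x_3 = 2.8125, f(x_3) = 0.262295, coefficient = 4
x_4 = 3.2500, f(x_4) = 0.235294, coefficient = 1

I ≈ (0.437500/3) × 3.638769 = 0.530654
Exact value: 0.530628
Error: 0.000026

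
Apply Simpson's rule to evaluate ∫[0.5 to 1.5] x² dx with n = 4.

f(x) = x²
a = 0.5, b = 1.5, n = 4
h = (b - a)/n = 0.250000

Simpson's rule: (h/3)[f(x₀) + 4f(x₁) + 2f(x₂) + ... + f(xₙ)]

x_0 = 0.5000, f(x_0) = 0.250000, coefficient = 1
x_1 = 0.7500, f(x_1) = 0.562500, coefficient = 4
x_2 = 1.0000, f(x_2) = 1.000000, coefficient = 2
x_3 = 1.2500, f(x_3) = 1.562500, coefficient = 4
x_4 = 1.5000, f(x_4) = 2.250000, coefficient = 1

I ≈ (0.250000/3) × 13.000000 = 1.083333
Exact value: 1.083333
Error: 0.000000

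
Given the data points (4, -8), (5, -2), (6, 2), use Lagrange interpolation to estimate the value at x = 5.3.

Lagrange interpolation formula:
P(x) = Σ yᵢ × Lᵢ(x)
where Lᵢ(x) = Π_{j≠i} (x - xⱼ)/(xᵢ - xⱼ)

L_0(5.3) = (5.3 - 5)/(4 - 5) × (5.3 - 6)/(4 - 6) = -0.105000
L_1(5.3) = (5.3 - 4)/(5 - 4) × (5.3 - 6)/(5 - 6) = 0.910000
L_2(5.3) = (5.3 - 4)/(6 - 4) × (5.3 - 5)/(6 - 5) = 0.195000

P(5.3) = (-8)×L_0(5.3) + (-2)×L_1(5.3) + 2×L_2(5.3)
P(5.3) = -0.590000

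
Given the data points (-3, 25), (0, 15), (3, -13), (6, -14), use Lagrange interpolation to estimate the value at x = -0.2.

Lagrange interpolation formula:
P(x) = Σ yᵢ × Lᵢ(x)
where Lᵢ(x) = Π_{j≠i} (x - xⱼ)/(xᵢ - xⱼ)

L_0(-0.2) = (-0.2 - 0)/(-3 - 0) × (-0.2 - 3)/(-3 - 3) × (-0.2 - 6)/(-3 - 6) = 0.024494
L_1(-0.2) = (-0.2 - (-3))/(0 - (-3)) × (-0.2 - 3)/(0 - 3) × (-0.2 - 6)/(0 - 6) = 1.028741
L_2(-0.2) = (-0.2 - (-3))/(3 - (-3)) × (-0.2 - 0)/(3 - 0) × (-0.2 - 6)/(3 - 6) = -0.064296
L_3(-0.2) = (-0.2 - (-3))/(6 - (-3)) × (-0.2 - 0)/(6 - 0) × (-0.2 - 3)/(6 - 3) = 0.011062

P(-0.2) = 25×L_0(-0.2) + 15×L_1(-0.2) + (-13)×L_2(-0.2) + (-14)×L_3(-0.2)
P(-0.2) = 16.724444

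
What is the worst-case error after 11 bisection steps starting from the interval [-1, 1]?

Bisection error bound: |error| ≤ (b-a)/2^n
|error| ≤ (1 - (-1))/2^11 = 2/2^11
|error| ≤ 0.0009765625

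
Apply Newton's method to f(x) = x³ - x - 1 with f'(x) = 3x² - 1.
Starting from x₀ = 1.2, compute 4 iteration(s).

f(x) = x³ - x - 1
f'(x) = 3x² - 1
x₀ = 1.2

Newton-Raphson formula: x_{n+1} = x_n - f(x_n)/f'(x_n)

Iteration 1:
  f(1.200000) = -0.472000
  f'(1.200000) = 3.320000
  x_1 = 1.200000 - (-0.472000)/3.320000 = 1.342169
Iteration 2:
  f(1.342169) = 0.075636
  f'(1.342169) = 4.404250
  x_2 = 1.342169 - 0.075636/4.404250 = 1.324995
Iteration 3:
  f(1.324995) = 0.001182
  f'(1.324995) = 4.266837
  x_3 = 1.324995 - 0.001182/4.266837 = 1.324718
Iteration 4:
  f(1.324718) = 0.000000
  f'(1.324718) = 4.264634
  x_4 = 1.324718 - 0.000000/4.264634 = 1.324718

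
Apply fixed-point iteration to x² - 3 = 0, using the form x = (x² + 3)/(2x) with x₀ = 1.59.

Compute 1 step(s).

Equation: x² - 3 = 0
Fixed-point form: x = (x² + 3)/(2x)
x₀ = 1.59

x_1 = g(1.590000) = 1.738396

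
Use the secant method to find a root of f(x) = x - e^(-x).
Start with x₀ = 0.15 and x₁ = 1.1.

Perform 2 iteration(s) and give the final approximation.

f(x) = x - e^(-x)
x₀ = 0.15, x₁ = 1.1

Secant formula: x_{n+1} = x_n - f(x_n)(x_n - x_{n-1})/(f(x_n) - f(x_{n-1}))

Iteration 1:
  f(0.150000) = -0.710708
  f(1.100000) = 0.767129
  x_2 = 1.100000 - 0.767129×(1.100000 - 0.150000)/(0.767129 - (-0.710708))
       = 0.606865
Iteration 2:
  f(1.100000) = 0.767129
  f(0.606865) = 0.061809
  x_3 = 0.606865 - 0.061809×(0.606865 - 1.100000)/(0.061809 - 0.767129)
       = 0.563651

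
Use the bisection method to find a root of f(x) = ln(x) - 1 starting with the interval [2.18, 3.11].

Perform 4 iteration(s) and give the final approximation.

f(x) = ln(x) - 1
Initial interval: [2.18, 3.11]

Iteration 1:
  c_1 = (2.180000 + 3.110000)/2 = 2.645000
  f(c_1) = f(2.645000) = -0.027329
  f(a) × f(c) ≥ 0, new interval: [2.645000, 3.110000]
Iteration 2:
  c_2 = (2.645000 + 3.110000)/2 = 2.877500
  f(c_2) = f(2.877500) = 0.056922
  f(a) × f(c) < 0, new interval: [2.645000, 2.877500]
Iteration 3:
  c_3 = (2.645000 + 2.877500)/2 = 2.761250
  f(c_3) = f(2.761250) = 0.015683
  f(a) × f(c) < 0, new interval: [2.645000, 2.761250]
Iteration 4:
  c_4 = (2.645000 + 2.761250)/2 = 2.703125
  f(c_4) = f(2.703125) = -0.005591
  f(a) × f(c) ≥ 0, new interval: [2.703125, 2.761250]

After 4 iteration(s), the approximation is c_4 = 2.703125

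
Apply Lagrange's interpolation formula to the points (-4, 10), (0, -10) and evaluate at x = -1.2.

Lagrange interpolation formula:
P(x) = Σ yᵢ × Lᵢ(x)
where Lᵢ(x) = Π_{j≠i} (x - xⱼ)/(xᵢ - xⱼ)

L_0(-1.2) = (-1.2 - 0)/(-4 - 0) = 0.300000
L_1(-1.2) = (-1.2 - (-4))/(0 - (-4)) = 0.700000

P(-1.2) = 10×L_0(-1.2) + (-10)×L_1(-1.2)
P(-1.2) = -4.000000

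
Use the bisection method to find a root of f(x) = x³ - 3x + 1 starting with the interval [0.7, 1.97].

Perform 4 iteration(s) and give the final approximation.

f(x) = x³ - 3x + 1
Initial interval: [0.7, 1.97]

Iteration 1:
  c_1 = (0.700000 + 1.970000)/2 = 1.335000
  f(c_1) = f(1.335000) = -0.625730
  f(a) × f(c) ≥ 0, new interval: [1.335000, 1.970000]
Iteration 2:
  c_2 = (1.335000 + 1.970000)/2 = 1.652500
  f(c_2) = f(1.652500) = 0.555075
  f(a) × f(c) < 0, new interval: [1.335000, 1.652500]
Iteration 3:
  c_3 = (1.335000 + 1.652500)/2 = 1.493750
  f(c_3) = f(1.493750) = -0.148262
  f(a) × f(c) ≥ 0, new interval: [1.493750, 1.652500]
Iteration 4:
  c_4 = (1.493750 + 1.652500)/2 = 1.573125
  f(c_4) = f(1.573125) = 0.173672
  f(a) × f(c) < 0, new interval: [1.493750, 1.573125]

After 4 iteration(s), the approximation is c_4 = 1.573125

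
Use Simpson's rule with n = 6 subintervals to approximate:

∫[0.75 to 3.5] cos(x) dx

f(x) = cos(x)
a = 0.75, b = 3.5, n = 6
h = (b - a)/n = 0.458333

Simpson's rule: (h/3)[f(x₀) + 4f(x₁) + 2f(x₂) + ... + f(xₙ)]

x_0 = 0.7500, f(x_0) = 0.731689, coefficient = 1
x_1 = 1.2083, f(x_1) = 0.354578, coefficient = 4
x_2 = 1.6667, f(x_2) = -0.095724, coefficient = 2
x_3 = 2.1250, f(x_3) = -0.526266, coefficient = 4
x_4 = 2.5833, f(x_4) = -0.848178, coefficient = 2
x_5 = 3.0417, f(x_5) = -0.995012, coefficient = 4
x_6 = 3.5000, f(x_6) = -0.936457, coefficient = 1

I ≈ (0.458333/3) × -6.759370 = -1.032682
Exact value: -1.032422
Error: 0.000260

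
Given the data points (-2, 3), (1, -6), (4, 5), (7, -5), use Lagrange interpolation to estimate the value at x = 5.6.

Lagrange interpolation formula:
P(x) = Σ yᵢ × Lᵢ(x)
where Lᵢ(x) = Π_{j≠i} (x - xⱼ)/(xᵢ - xⱼ)

L_0(5.6) = (5.6 - 1)/(-2 - 1) × (5.6 - 4)/(-2 - 4) × (5.6 - 7)/(-2 - 7) = 0.063605
L_1(5.6) = (5.6 - (-2))/(1 - (-2)) × (5.6 - 4)/(1 - 4) × (5.6 - 7)/(1 - 7) = -0.315259
L_2(5.6) = (5.6 - (-2))/(4 - (-2)) × (5.6 - 1)/(4 - 1) × (5.6 - 7)/(4 - 7) = 0.906370
L_3(5.6) = (5.6 - (-2))/(7 - (-2)) × (5.6 - 1)/(7 - 1) × (5.6 - 4)/(7 - 4) = 0.345284

P(5.6) = 3×L_0(5.6) + (-6)×L_1(5.6) + 5×L_2(5.6) + (-5)×L_3(5.6)
P(5.6) = 4.887802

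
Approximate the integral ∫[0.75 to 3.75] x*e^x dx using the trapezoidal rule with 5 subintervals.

f(x) = x*e^x
a = 0.75, b = 3.75, n = 5
h = (b - a)/n = 0.600000

Trapezoidal rule: (h/2)[f(x₀) + 2f(x₁) + 2f(x₂) + ... + f(xₙ)]

x_0 = 0.7500, f(x_0) = 1.587750, coefficient = 1
x_1 = 1.3500, f(x_1) = 5.207524, coefficient = 2
x_2 = 1.9500, f(x_2) = 13.705941, coefficient = 2
x_3 = 2.5500, f(x_3) = 32.658115, coefficient = 2
x_4 = 3.1500, f(x_4) = 73.508603, coefficient = 2
x_5 = 3.7500, f(x_5) = 159.454058, coefficient = 1

I ≈ (0.600000/2) × 411.202174 = 123.360652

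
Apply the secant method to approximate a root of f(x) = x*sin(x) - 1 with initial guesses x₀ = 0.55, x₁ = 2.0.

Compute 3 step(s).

f(x) = x*sin(x) - 1
x₀ = 0.55, x₁ = 2.0

Secant formula: x_{n+1} = x_n - f(x_n)(x_n - x_{n-1})/(f(x_n) - f(x_{n-1}))

Iteration 1:
  f(0.550000) = -0.712522
  f(2.000000) = 0.818595
  x_2 = 2.000000 - 0.818595×(2.000000 - 0.550000)/(0.818595 - (-0.712522))
       = 1.224773
Iteration 2:
  f(2.000000) = 0.818595
  f(1.224773) = 0.152180
  x_3 = 1.224773 - 0.152180×(1.224773 - 2.000000)/(0.152180 - 0.818595)
       = 1.047746
Iteration 3:
  f(1.224773) = 0.152180
  f(1.047746) = -0.092339
  x_4 = 1.047746 - (-0.092339)×(1.047746 - 1.224773)/(-0.092339 - 0.152180)
       = 1.114597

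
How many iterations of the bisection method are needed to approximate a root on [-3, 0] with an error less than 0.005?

We need (b-a)/2^n ≤ 0.005
(0 - (-3))/2^n ≤ 0.005
3/2^n ≤ 0.005
2^n ≥ 600
n ≥ log₂(600) = 9.23
n ≥ 10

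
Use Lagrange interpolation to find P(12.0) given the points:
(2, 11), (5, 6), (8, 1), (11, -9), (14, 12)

Lagrange interpolation formula:
P(x) = Σ yᵢ × Lᵢ(x)
where Lᵢ(x) = Π_{j≠i} (x - xⱼ)/(xᵢ - xⱼ)

L_0(12.0) = (12.0 - 5)/(2 - 5) × (12.0 - 8)/(2 - 8) × (12.0 - 11)/(2 - 11) × (12.0 - 14)/(2 - 14) = -0.028807
L_1(12.0) = (12.0 - 2)/(5 - 2) × (12.0 - 8)/(5 - 8) × (12.0 - 11)/(5 - 11) × (12.0 - 14)/(5 - 14) = 0.164609
L_2(12.0) = (12.0 - 2)/(8 - 2) × (12.0 - 5)/(8 - 5) × (12.0 - 11)/(8 - 11) × (12.0 - 14)/(8 - 14) = -0.432099
L_3(12.0) = (12.0 - 2)/(11 - 2) × (12.0 - 5)/(11 - 5) × (12.0 - 8)/(11 - 8) × (12.0 - 14)/(11 - 14) = 1.152263
L_4(12.0) = (12.0 - 2)/(14 - 2) × (12.0 - 5)/(14 - 5) × (12.0 - 8)/(14 - 8) × (12.0 - 11)/(14 - 11) = 0.144033

P(12.0) = 11×L_0(12.0) + 6×L_1(12.0) + 1×L_2(12.0) + (-9)×L_3(12.0) + 12×L_4(12.0)
P(12.0) = -8.403292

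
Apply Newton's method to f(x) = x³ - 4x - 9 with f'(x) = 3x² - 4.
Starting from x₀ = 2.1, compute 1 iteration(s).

f(x) = x³ - 4x - 9
f'(x) = 3x² - 4
x₀ = 2.1

Newton-Raphson formula: x_{n+1} = x_n - f(x_n)/f'(x_n)

Iteration 1:
  f(2.100000) = -8.139000
  f'(2.100000) = 9.230000
  x_1 = 2.100000 - (-8.139000)/9.230000 = 2.981798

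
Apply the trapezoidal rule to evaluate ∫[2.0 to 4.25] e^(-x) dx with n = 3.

f(x) = e^(-x)
a = 2.0, b = 4.25, n = 3
h = (b - a)/n = 0.750000

Trapezoidal rule: (h/2)[f(x₀) + 2f(x₁) + 2f(x₂) + ... + f(xₙ)]

x_0 = 2.0000, f(x_0) = 0.135335, coefficient = 1
x_1 = 2.7500, f(x_1) = 0.063928, coefficient = 2
x_2 = 3.5000, f(x_2) = 0.030197, coefficient = 2
x_3 = 4.2500, f(x_3) = 0.014264, coefficient = 1

I ≈ (0.750000/2) × 0.337850 = 0.126694
Exact value: 0.121071
Error: 0.005623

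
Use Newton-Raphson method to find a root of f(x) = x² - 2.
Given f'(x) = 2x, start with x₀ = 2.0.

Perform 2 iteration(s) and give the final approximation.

f(x) = x² - 2
f'(x) = 2x
x₀ = 2.0

Newton-Raphson formula: x_{n+1} = x_n - f(x_n)/f'(x_n)

Iteration 1:
  f(2.000000) = 2.000000
  f'(2.000000) = 4.000000
  x_1 = 2.000000 - 2.000000/4.000000 = 1.500000
Iteration 2:
  f(1.500000) = 0.250000
  f'(1.500000) = 3.000000
  x_2 = 1.500000 - 0.250000/3.000000 = 1.416667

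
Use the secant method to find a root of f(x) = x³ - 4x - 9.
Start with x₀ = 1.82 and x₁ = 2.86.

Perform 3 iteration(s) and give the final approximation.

f(x) = x³ - 4x - 9
x₀ = 1.82, x₁ = 2.86

Secant formula: x_{n+1} = x_n - f(x_n)(x_n - x_{n-1})/(f(x_n) - f(x_{n-1}))

Iteration 1:
  f(1.820000) = -10.251432
  f(2.860000) = 2.953656
  x_2 = 2.860000 - 2.953656×(2.860000 - 1.820000)/(2.953656 - (-10.251432))
       = 2.627377
Iteration 2:
  f(2.860000) = 2.953656
  f(2.627377) = -1.372430
  x_3 = 2.627377 - (-1.372430)×(2.627377 - 2.860000)/(-1.372430 - 2.953656)
       = 2.701176
Iteration 3:
  f(2.627377) = -1.372430
  f(2.701176) = -0.095978
  x_4 = 2.701176 - (-0.095978)×(2.701176 - 2.627377)/(-0.095978 - (-1.372430))
       = 2.706725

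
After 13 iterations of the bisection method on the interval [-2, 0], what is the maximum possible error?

Bisection error bound: |error| ≤ (b-a)/2^n
|error| ≤ (0 - (-2))/2^13 = 2/2^13
|error| ≤ 0.0002441406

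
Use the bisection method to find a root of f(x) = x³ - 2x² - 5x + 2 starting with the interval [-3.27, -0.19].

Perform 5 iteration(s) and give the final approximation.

f(x) = x³ - 2x² - 5x + 2
Initial interval: [-3.27, -0.19]

Iteration 1:
  c_1 = (-3.270000 + (-0.190000))/2 = -1.730000
  f(c_1) = f(-1.730000) = -0.513517
  f(a) × f(c) ≥ 0, new interval: [-1.730000, -0.190000]
Iteration 2:
  c_2 = (-1.730000 + (-0.190000))/2 = -0.960000
  f(c_2) = f(-0.960000) = 4.072064
  f(a) × f(c) < 0, new interval: [-1.730000, -0.960000]
Iteration 3:
  c_3 = (-1.730000 + (-0.960000))/2 = -1.345000
  f(c_3) = f(-1.345000) = 2.673811
  f(a) × f(c) < 0, new interval: [-1.730000, -1.345000]
Iteration 4:
  c_4 = (-1.730000 + (-1.345000))/2 = -1.537500
  f(c_4) = f(-1.537500) = 1.325182
  f(a) × f(c) < 0, new interval: [-1.730000, -1.537500]
Iteration 5:
  c_5 = (-1.730000 + (-1.537500))/2 = -1.633750
  f(c_5) = f(-1.633750) = 0.469766
  f(a) × f(c) < 0, new interval: [-1.730000, -1.633750]

After 5 iteration(s), the approximation is c_5 = -1.633750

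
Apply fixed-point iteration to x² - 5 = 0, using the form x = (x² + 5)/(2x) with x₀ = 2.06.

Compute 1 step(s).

Equation: x² - 5 = 0
Fixed-point form: x = (x² + 5)/(2x)
x₀ = 2.06

x_1 = g(2.060000) = 2.243592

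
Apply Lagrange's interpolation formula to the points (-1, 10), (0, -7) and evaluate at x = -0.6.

Lagrange interpolation formula:
P(x) = Σ yᵢ × Lᵢ(x)
where Lᵢ(x) = Π_{j≠i} (x - xⱼ)/(xᵢ - xⱼ)

L_0(-0.6) = (-0.6 - 0)/(-1 - 0) = 0.600000
L_1(-0.6) = (-0.6 - (-1))/(0 - (-1)) = 0.400000

P(-0.6) = 10×L_0(-0.6) + (-7)×L_1(-0.6)
P(-0.6) = 3.200000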